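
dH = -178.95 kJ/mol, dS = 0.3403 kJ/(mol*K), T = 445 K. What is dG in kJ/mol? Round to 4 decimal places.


Gibbs: dG = dH - T*dS (consistent units, dS already in kJ/(mol*K)).
T*dS = 445 * 0.3403 = 151.4335
dG = -178.95 - (151.4335)
dG = -330.3835 kJ/mol, rounded to 4 dp:

-330.3835 kJ/mol


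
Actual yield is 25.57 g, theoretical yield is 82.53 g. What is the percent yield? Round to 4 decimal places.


% yield = 100 * actual / theoretical
% yield = 100 * 25.57 / 82.53
% yield = 30.98267297 %, rounded to 4 dp:

30.9827 %


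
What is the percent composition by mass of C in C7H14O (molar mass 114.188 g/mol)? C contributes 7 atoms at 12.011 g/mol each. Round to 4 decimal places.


pct = 100 * (n_elem * M_elem) / M_total
mass_contribution = 7 * 12.011 = 84.077 g/mol
pct = 100 * 84.077 / 114.188
pct = 73.63032893 %, rounded to 4 dp:

73.6303 %


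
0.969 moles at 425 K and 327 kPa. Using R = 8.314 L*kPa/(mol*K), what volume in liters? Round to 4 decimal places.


PV = nRT, solve for V = nRT / P.
nRT = 0.969 * 8.314 * 425 = 3423.913
V = 3423.913 / 327
V = 10.47068196 L, rounded to 4 dp:

10.4707 L


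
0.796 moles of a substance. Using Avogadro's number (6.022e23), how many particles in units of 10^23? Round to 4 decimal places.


N = n * NA, then divide by 1e23 for the requested units.
N / 1e23 = n * 6.022
N / 1e23 = 0.796 * 6.022
N / 1e23 = 4.793512, rounded to 4 dp:

4.7935


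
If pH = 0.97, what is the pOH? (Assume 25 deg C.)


At 25 deg C, pH + pOH = 14.
pOH = 14 - pH = 14 - 0.97
pOH = 13.03:

13.03


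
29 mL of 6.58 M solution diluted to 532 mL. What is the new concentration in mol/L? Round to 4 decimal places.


Dilution: M1*V1 = M2*V2, solve for M2.
M2 = M1*V1 / V2
M2 = 6.58 * 29 / 532
M2 = 190.82 / 532
M2 = 0.35868421 mol/L, rounded to 4 dp:

0.3587 mol/L


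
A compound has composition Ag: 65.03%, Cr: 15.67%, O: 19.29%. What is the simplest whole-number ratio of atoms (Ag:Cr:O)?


Assume 100 g of compound, divide each mass% by atomic mass to get moles, then normalize by the smallest to get a raw atom ratio.
Moles per 100 g: Ag: 65.03/107.868 = 0.6029, Cr: 15.67/51.996 = 0.3014, O: 19.29/15.999 = 1.2057
Raw ratio (divide by min = 0.3014): Ag: 2.0, Cr: 1.0, O: 4.001
Multiply by 1 to clear fractions: Ag: 2.0 ~= 2, Cr: 1.0 ~= 1, O: 4.001 ~= 4
Reduce by GCD to get the simplest whole-number ratio:

2:1:4


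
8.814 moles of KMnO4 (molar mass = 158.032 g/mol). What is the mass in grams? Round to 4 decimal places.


mass = n * M
mass = 8.814 * 158.032
mass = 1392.894048 g, rounded to 4 dp:

1392.8940 g


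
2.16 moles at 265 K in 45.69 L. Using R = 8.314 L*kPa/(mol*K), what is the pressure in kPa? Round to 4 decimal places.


PV = nRT, solve for P = nRT / V.
nRT = 2.16 * 8.314 * 265 = 4758.9336
P = 4758.9336 / 45.69
P = 104.15700591 kPa, rounded to 4 dp:

104.1570 kPa


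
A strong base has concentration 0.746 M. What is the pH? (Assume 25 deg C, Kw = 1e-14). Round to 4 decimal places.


A strong base dissociates completely, so [OH-] equals the given concentration.
pOH = -log10([OH-]) = -log10(0.746) = 0.127261
pH = 14 - pOH = 14 - 0.127261
pH = 13.872739, rounded to 4 dp:

13.8727


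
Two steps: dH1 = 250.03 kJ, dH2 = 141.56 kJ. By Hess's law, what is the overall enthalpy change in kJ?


Hess's law: enthalpy is a state function, so add the step enthalpies.
dH_total = dH1 + dH2 = 250.03 + (141.56)
dH_total = 391.59 kJ:

391.59 kJ


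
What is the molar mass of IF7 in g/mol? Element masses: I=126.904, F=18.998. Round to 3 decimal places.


M = sum(count * atomic_mass) over atoms.
M = 1*126.904 + 7*18.998
M = 126.904 + 132.986
M = 259.89 g/mol, rounded to 3 dp:

259.890 g/mol


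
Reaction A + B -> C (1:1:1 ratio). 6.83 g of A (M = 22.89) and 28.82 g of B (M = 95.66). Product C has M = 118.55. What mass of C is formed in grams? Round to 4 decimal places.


Find moles of each reactant; the smaller value is the limiting reagent in a 1:1:1 reaction, so moles_C equals moles of the limiter.
n_A = mass_A / M_A = 6.83 / 22.89 = 0.298384 mol
n_B = mass_B / M_B = 28.82 / 95.66 = 0.301275 mol
Limiting reagent: A (smaller), n_limiting = 0.298384 mol
mass_C = n_limiting * M_C = 0.298384 * 118.55
mass_C = 35.3734232 g, rounded to 4 dp:

35.3734 g


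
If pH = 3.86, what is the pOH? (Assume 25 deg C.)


At 25 deg C, pH + pOH = 14.
pOH = 14 - pH = 14 - 3.86
pOH = 10.14:

10.14


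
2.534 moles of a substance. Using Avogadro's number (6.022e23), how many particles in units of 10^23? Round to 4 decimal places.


N = n * NA, then divide by 1e23 for the requested units.
N / 1e23 = n * 6.022
N / 1e23 = 2.534 * 6.022
N / 1e23 = 15.259748, rounded to 4 dp:

15.2597


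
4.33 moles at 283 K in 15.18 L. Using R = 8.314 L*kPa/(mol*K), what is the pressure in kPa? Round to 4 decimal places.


PV = nRT, solve for P = nRT / V.
nRT = 4.33 * 8.314 * 283 = 10187.8925
P = 10187.8925 / 15.18
P = 671.13916337 kPa, rounded to 4 dp:

671.1392 kPa


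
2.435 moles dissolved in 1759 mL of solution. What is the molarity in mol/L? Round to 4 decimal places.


Convert volume to liters: V_L = V_mL / 1000.
V_L = 1759 / 1000 = 1.759 L
M = n / V_L = 2.435 / 1.759
M = 1.38430927 mol/L, rounded to 4 dp:

1.3843 mol/L


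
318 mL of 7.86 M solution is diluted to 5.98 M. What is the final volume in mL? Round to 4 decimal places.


Dilution: M1*V1 = M2*V2, solve for V2.
V2 = M1*V1 / M2
V2 = 7.86 * 318 / 5.98
V2 = 2499.48 / 5.98
V2 = 417.97324415 mL, rounded to 4 dp:

417.9732 mL


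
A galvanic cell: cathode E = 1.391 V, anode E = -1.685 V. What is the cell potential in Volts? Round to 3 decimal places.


Standard cell potential: E_cell = E_cathode - E_anode.
E_cell = 1.391 - (-1.685)
E_cell = 3.076 V, rounded to 3 dp:

3.076 V


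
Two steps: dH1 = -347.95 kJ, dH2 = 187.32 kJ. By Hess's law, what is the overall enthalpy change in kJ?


Hess's law: enthalpy is a state function, so add the step enthalpies.
dH_total = dH1 + dH2 = -347.95 + (187.32)
dH_total = -160.63 kJ:

-160.63 kJ


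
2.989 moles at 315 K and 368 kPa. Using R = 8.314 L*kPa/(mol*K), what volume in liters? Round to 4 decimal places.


PV = nRT, solve for V = nRT / P.
nRT = 2.989 * 8.314 * 315 = 7827.922
V = 7827.922 / 368
V = 21.27152717 L, rounded to 4 dp:

21.2715 L


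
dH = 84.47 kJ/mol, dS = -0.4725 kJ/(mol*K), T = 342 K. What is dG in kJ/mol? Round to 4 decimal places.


Gibbs: dG = dH - T*dS (consistent units, dS already in kJ/(mol*K)).
T*dS = 342 * -0.4725 = -161.595
dG = 84.47 - (-161.595)
dG = 246.065 kJ/mol, rounded to 4 dp:

246.0650 kJ/mol


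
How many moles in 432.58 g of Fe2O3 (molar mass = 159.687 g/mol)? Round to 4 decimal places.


n = mass / M
n = 432.58 / 159.687
n = 2.70892433 mol, rounded to 4 dp:

2.7089 mol


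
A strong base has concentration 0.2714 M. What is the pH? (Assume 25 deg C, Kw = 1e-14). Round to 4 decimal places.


A strong base dissociates completely, so [OH-] equals the given concentration.
pOH = -log10([OH-]) = -log10(0.2714) = 0.56639
pH = 14 - pOH = 14 - 0.56639
pH = 13.43361, rounded to 4 dp:

13.4336


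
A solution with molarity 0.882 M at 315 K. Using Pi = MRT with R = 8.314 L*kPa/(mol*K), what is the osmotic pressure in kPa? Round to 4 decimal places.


Osmotic pressure (van't Hoff): Pi = M*R*T.
RT = 8.314 * 315 = 2618.91
Pi = 0.882 * 2618.91
Pi = 2309.87862 kPa, rounded to 4 dp:

2309.8786 kPa


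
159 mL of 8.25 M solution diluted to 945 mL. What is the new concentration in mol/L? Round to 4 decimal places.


Dilution: M1*V1 = M2*V2, solve for M2.
M2 = M1*V1 / V2
M2 = 8.25 * 159 / 945
M2 = 1311.75 / 945
M2 = 1.38809524 mol/L, rounded to 4 dp:

1.3881 mol/L


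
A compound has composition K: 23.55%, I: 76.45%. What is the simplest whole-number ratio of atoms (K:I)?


Assume 100 g of compound, divide each mass% by atomic mass to get moles, then normalize by the smallest to get a raw atom ratio.
Moles per 100 g: K: 23.55/39.098 = 0.6023, I: 76.45/126.904 = 0.6024
Raw ratio (divide by min = 0.6023): K: 1.0, I: 1.0
Multiply by 1 to clear fractions: K: 1.0 ~= 1, I: 1.0 ~= 1
Reduce by GCD to get the simplest whole-number ratio:

1:1


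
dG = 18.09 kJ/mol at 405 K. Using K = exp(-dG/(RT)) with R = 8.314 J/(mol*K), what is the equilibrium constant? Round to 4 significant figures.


dG is in kJ/mol; multiply by 1000 to match R in J/(mol*K).
RT = 8.314 * 405 = 3367.17 J/mol
exponent = -dG*1000 / (RT) = -(18.09*1000) / 3367.17 = -5.37246412
K = exp(-5.37246412)
K = 0.0046426771, rounded to 4 significant figures:

0.004643


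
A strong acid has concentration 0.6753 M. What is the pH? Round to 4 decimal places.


A strong acid dissociates completely, so [H+] equals the given concentration.
pH = -log10([H+]) = -log10(0.6753)
pH = 0.17050325, rounded to 4 dp:

0.1705


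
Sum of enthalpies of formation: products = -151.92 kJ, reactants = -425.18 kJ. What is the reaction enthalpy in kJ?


dH_rxn = sum(dH_f products) - sum(dH_f reactants)
dH_rxn = -151.92 - (-425.18)
dH_rxn = 273.26 kJ:

273.26 kJ


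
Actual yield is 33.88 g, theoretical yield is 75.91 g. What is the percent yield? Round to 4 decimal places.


% yield = 100 * actual / theoretical
% yield = 100 * 33.88 / 75.91
% yield = 44.63180082 %, rounded to 4 dp:

44.6318 %


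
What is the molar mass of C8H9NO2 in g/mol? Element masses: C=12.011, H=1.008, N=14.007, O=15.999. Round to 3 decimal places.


M = sum(count * atomic_mass) over atoms.
M = 8*12.011 + 9*1.008 + 1*14.007 + 2*15.999
M = 96.088 + 9.072 + 14.007 + 31.998
M = 151.165 g/mol, rounded to 3 dp:

151.165 g/mol


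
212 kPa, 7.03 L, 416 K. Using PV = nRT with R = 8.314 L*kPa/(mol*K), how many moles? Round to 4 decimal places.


PV = nRT, solve for n = PV / (RT).
PV = 212 * 7.03 = 1490.36
RT = 8.314 * 416 = 3458.624
n = 1490.36 / 3458.624
n = 0.43091125 mol, rounded to 4 dp:

0.4309 mol


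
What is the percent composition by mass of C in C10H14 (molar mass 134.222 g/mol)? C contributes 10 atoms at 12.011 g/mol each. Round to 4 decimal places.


pct = 100 * (n_elem * M_elem) / M_total
mass_contribution = 10 * 12.011 = 120.11 g/mol
pct = 100 * 120.11 / 134.222
pct = 89.48607531 %, rounded to 4 dp:

89.4861 %


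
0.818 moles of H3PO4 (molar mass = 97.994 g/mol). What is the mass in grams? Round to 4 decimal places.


mass = n * M
mass = 0.818 * 97.994
mass = 80.159092 g, rounded to 4 dp:

80.1591 g


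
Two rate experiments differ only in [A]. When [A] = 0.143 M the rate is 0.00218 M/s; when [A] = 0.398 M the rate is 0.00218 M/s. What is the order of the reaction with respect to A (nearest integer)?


Rate is proportional to [A]^n, so rate2/rate1 = ([A]2/[A]1)^n. Take logs to solve for n.
rate2/rate1 = 0.00218 / 0.00218 = 1.0
[A]2/[A]1 = 0.398 / 0.143 = 2.7832
n = ln(1.0) / ln(2.7832) = 0.0
Nearest integer order:

0


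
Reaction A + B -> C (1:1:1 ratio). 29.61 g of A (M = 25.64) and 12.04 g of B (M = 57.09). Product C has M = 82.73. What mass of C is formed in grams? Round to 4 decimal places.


Find moles of each reactant; the smaller value is the limiting reagent in a 1:1:1 reaction, so moles_C equals moles of the limiter.
n_A = mass_A / M_A = 29.61 / 25.64 = 1.154836 mol
n_B = mass_B / M_B = 12.04 / 57.09 = 0.210895 mol
Limiting reagent: B (smaller), n_limiting = 0.210895 mol
mass_C = n_limiting * M_C = 0.210895 * 82.73
mass_C = 17.44734335 g, rounded to 4 dp:

17.4473 g


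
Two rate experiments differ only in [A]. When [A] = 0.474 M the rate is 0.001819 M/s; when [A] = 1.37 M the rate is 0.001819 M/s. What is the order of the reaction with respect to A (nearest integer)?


Rate is proportional to [A]^n, so rate2/rate1 = ([A]2/[A]1)^n. Take logs to solve for n.
rate2/rate1 = 0.001819 / 0.001819 = 1.0
[A]2/[A]1 = 1.37 / 0.474 = 2.8903
n = ln(1.0) / ln(2.8903) = 0.0
Nearest integer order:

0


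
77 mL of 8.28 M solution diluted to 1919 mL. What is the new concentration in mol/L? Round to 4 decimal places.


Dilution: M1*V1 = M2*V2, solve for M2.
M2 = M1*V1 / V2
M2 = 8.28 * 77 / 1919
M2 = 637.56 / 1919
M2 = 0.33223554 mol/L, rounded to 4 dp:

0.3322 mol/L


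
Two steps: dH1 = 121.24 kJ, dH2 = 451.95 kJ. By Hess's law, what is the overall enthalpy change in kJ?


Hess's law: enthalpy is a state function, so add the step enthalpies.
dH_total = dH1 + dH2 = 121.24 + (451.95)
dH_total = 573.19 kJ:

573.19 kJ


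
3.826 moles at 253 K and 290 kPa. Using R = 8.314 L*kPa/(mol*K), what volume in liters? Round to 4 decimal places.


PV = nRT, solve for V = nRT / P.
nRT = 3.826 * 8.314 * 253 = 8047.7691
V = 8047.7691 / 290
V = 27.75092793 L, rounded to 4 dp:

27.7509 L


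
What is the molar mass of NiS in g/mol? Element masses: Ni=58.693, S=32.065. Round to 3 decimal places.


M = sum(count * atomic_mass) over atoms.
M = 1*58.693 + 1*32.065
M = 58.693 + 32.065
M = 90.758 g/mol, rounded to 3 dp:

90.758 g/mol


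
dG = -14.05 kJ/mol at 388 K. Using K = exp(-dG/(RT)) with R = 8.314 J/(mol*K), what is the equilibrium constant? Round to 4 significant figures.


dG is in kJ/mol; multiply by 1000 to match R in J/(mol*K).
RT = 8.314 * 388 = 3225.832 J/mol
exponent = -dG*1000 / (RT) = -(-14.05*1000) / 3225.832 = 4.3554655
K = exp(4.3554655)
K = 77.903081, rounded to 4 significant figures:

77.90


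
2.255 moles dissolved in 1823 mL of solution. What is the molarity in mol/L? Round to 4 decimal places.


Convert volume to liters: V_L = V_mL / 1000.
V_L = 1823 / 1000 = 1.823 L
M = n / V_L = 2.255 / 1.823
M = 1.23697202 mol/L, rounded to 4 dp:

1.2370 mol/L


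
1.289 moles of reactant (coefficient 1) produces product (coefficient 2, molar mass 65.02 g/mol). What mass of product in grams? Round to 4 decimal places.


Use the coefficient ratio to convert reactant moles to product moles, then multiply by the product's molar mass.
moles_P = moles_R * (coeff_P / coeff_R) = 1.289 * (2/1) = 2.578
mass_P = moles_P * M_P = 2.578 * 65.02
mass_P = 167.62156 g, rounded to 4 dp:

167.6216 g


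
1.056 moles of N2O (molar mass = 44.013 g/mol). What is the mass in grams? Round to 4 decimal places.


mass = n * M
mass = 1.056 * 44.013
mass = 46.477728 g, rounded to 4 dp:

46.4777 g


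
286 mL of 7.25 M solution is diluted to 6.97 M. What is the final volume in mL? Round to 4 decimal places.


Dilution: M1*V1 = M2*V2, solve for V2.
V2 = M1*V1 / M2
V2 = 7.25 * 286 / 6.97
V2 = 2073.5 / 6.97
V2 = 297.4892396 mL, rounded to 4 dp:

297.4892 mL


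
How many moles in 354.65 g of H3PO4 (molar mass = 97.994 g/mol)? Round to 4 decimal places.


n = mass / M
n = 354.65 / 97.994
n = 3.61909913 mol, rounded to 4 dp:

3.6191 mol


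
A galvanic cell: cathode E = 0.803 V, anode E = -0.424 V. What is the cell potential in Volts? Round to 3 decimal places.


Standard cell potential: E_cell = E_cathode - E_anode.
E_cell = 0.803 - (-0.424)
E_cell = 1.227 V, rounded to 3 dp:

1.227 V


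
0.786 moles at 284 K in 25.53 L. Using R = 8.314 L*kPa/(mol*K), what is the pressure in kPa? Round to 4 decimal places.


PV = nRT, solve for P = nRT / V.
nRT = 0.786 * 8.314 * 284 = 1855.8843
P = 1855.8843 / 25.53
P = 72.69425382 kPa, rounded to 4 dp:

72.6943 kPa


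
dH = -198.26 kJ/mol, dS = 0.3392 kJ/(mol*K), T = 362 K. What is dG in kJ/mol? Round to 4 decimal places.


Gibbs: dG = dH - T*dS (consistent units, dS already in kJ/(mol*K)).
T*dS = 362 * 0.3392 = 122.7904
dG = -198.26 - (122.7904)
dG = -321.0504 kJ/mol, rounded to 4 dp:

-321.0504 kJ/mol


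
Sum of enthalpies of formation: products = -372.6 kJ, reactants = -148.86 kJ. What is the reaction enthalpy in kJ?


dH_rxn = sum(dH_f products) - sum(dH_f reactants)
dH_rxn = -372.6 - (-148.86)
dH_rxn = -223.74 kJ:

-223.74 kJ


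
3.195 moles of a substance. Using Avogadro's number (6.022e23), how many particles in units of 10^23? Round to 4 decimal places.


N = n * NA, then divide by 1e23 for the requested units.
N / 1e23 = n * 6.022
N / 1e23 = 3.195 * 6.022
N / 1e23 = 19.24029, rounded to 4 dp:

19.2403


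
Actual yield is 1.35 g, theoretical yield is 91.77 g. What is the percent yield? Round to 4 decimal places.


% yield = 100 * actual / theoretical
% yield = 100 * 1.35 / 91.77
% yield = 1.47106898 %, rounded to 4 dp:

1.4711 %


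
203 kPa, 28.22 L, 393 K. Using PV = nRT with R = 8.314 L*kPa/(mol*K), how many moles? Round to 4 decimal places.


PV = nRT, solve for n = PV / (RT).
PV = 203 * 28.22 = 5728.66
RT = 8.314 * 393 = 3267.402
n = 5728.66 / 3267.402
n = 1.75327676 mol, rounded to 4 dp:

1.7533 mol


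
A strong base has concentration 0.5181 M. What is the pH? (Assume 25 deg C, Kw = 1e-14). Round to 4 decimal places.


A strong base dissociates completely, so [OH-] equals the given concentration.
pOH = -log10([OH-]) = -log10(0.5181) = 0.285586
pH = 14 - pOH = 14 - 0.285586
pH = 13.714414, rounded to 4 dp:

13.7144


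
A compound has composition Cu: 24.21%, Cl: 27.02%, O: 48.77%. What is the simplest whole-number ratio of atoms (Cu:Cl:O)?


Assume 100 g of compound, divide each mass% by atomic mass to get moles, then normalize by the smallest to get a raw atom ratio.
Moles per 100 g: Cu: 24.21/63.546 = 0.381, Cl: 27.02/35.453 = 0.7621, O: 48.77/15.999 = 3.0483
Raw ratio (divide by min = 0.381): Cu: 1.0, Cl: 2.0, O: 8.001
Multiply by 1 to clear fractions: Cu: 1.0 ~= 1, Cl: 2.0 ~= 2, O: 8.001 ~= 8
Reduce by GCD to get the simplest whole-number ratio:

1:2:8


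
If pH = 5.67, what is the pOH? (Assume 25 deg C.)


At 25 deg C, pH + pOH = 14.
pOH = 14 - pH = 14 - 5.67
pOH = 8.33:

8.33


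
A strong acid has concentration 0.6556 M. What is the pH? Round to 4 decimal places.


A strong acid dissociates completely, so [H+] equals the given concentration.
pH = -log10([H+]) = -log10(0.6556)
pH = 0.18336106, rounded to 4 dp:

0.1834


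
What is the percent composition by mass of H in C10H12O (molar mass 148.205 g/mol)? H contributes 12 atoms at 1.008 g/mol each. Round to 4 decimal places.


pct = 100 * (n_elem * M_elem) / M_total
mass_contribution = 12 * 1.008 = 12.096 g/mol
pct = 100 * 12.096 / 148.205
pct = 8.16166796 %, rounded to 4 dp:

8.1617 %


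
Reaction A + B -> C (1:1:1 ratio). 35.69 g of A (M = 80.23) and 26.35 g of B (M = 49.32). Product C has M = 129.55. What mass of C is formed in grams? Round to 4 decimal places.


Find moles of each reactant; the smaller value is the limiting reagent in a 1:1:1 reaction, so moles_C equals moles of the limiter.
n_A = mass_A / M_A = 35.69 / 80.23 = 0.444846 mol
n_B = mass_B / M_B = 26.35 / 49.32 = 0.534266 mol
Limiting reagent: A (smaller), n_limiting = 0.444846 mol
mass_C = n_limiting * M_C = 0.444846 * 129.55
mass_C = 57.6297993 g, rounded to 4 dp:

57.6298 g


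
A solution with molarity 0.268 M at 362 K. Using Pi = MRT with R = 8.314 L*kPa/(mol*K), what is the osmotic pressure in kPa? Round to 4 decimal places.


Osmotic pressure (van't Hoff): Pi = M*R*T.
RT = 8.314 * 362 = 3009.668
Pi = 0.268 * 3009.668
Pi = 806.591024 kPa, rounded to 4 dp:

806.5910 kPa


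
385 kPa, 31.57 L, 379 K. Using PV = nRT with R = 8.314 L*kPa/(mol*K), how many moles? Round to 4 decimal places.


PV = nRT, solve for n = PV / (RT).
PV = 385 * 31.57 = 12154.45
RT = 8.314 * 379 = 3151.006
n = 12154.45 / 3151.006
n = 3.85732366 mol, rounded to 4 dp:

3.8573 mol


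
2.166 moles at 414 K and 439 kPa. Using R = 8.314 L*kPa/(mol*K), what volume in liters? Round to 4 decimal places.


PV = nRT, solve for V = nRT / P.
nRT = 2.166 * 8.314 * 414 = 7455.3633
V = 7455.3633 / 439
V = 16.98260433 L, rounded to 4 dp:

16.9826 L


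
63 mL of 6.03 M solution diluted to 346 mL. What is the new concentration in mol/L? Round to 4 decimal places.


Dilution: M1*V1 = M2*V2, solve for M2.
M2 = M1*V1 / V2
M2 = 6.03 * 63 / 346
M2 = 379.89 / 346
M2 = 1.09794798 mol/L, rounded to 4 dp:

1.0979 mol/L


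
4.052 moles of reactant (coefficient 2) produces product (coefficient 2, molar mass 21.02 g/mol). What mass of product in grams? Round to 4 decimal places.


Use the coefficient ratio to convert reactant moles to product moles, then multiply by the product's molar mass.
moles_P = moles_R * (coeff_P / coeff_R) = 4.052 * (2/2) = 4.052
mass_P = moles_P * M_P = 4.052 * 21.02
mass_P = 85.17304 g, rounded to 4 dp:

85.1730 g


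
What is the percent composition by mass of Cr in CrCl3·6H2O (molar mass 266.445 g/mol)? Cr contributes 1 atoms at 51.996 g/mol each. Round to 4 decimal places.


pct = 100 * (n_elem * M_elem) / M_total
mass_contribution = 1 * 51.996 = 51.996 g/mol
pct = 100 * 51.996 / 266.445
pct = 19.51472161 %, rounded to 4 dp:

19.5147 %


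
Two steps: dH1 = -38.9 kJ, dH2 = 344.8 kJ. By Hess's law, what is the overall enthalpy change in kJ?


Hess's law: enthalpy is a state function, so add the step enthalpies.
dH_total = dH1 + dH2 = -38.9 + (344.8)
dH_total = 305.9 kJ:

305.90 kJ


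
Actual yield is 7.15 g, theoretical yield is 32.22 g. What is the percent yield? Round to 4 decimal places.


% yield = 100 * actual / theoretical
% yield = 100 * 7.15 / 32.22
% yield = 22.1911856 %, rounded to 4 dp:

22.1912 %


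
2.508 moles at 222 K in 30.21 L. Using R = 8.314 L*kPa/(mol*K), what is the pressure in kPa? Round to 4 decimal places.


PV = nRT, solve for P = nRT / V.
nRT = 2.508 * 8.314 * 222 = 4629.0357
P = 4629.0357 / 30.21
P = 153.22858987 kPa, rounded to 4 dp:

153.2286 kPa


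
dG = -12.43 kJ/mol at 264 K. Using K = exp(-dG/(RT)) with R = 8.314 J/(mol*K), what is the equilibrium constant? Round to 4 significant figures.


dG is in kJ/mol; multiply by 1000 to match R in J/(mol*K).
RT = 8.314 * 264 = 2194.896 J/mol
exponent = -dG*1000 / (RT) = -(-12.43*1000) / 2194.896 = 5.66313848
K = exp(5.66313848)
K = 288.05127, rounded to 4 significant figures:

288.1


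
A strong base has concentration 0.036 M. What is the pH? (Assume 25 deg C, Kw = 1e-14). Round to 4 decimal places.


A strong base dissociates completely, so [OH-] equals the given concentration.
pOH = -log10([OH-]) = -log10(0.036) = 1.443697
pH = 14 - pOH = 14 - 1.443697
pH = 12.556303, rounded to 4 dp:

12.5563


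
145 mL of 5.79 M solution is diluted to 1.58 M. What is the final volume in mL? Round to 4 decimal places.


Dilution: M1*V1 = M2*V2, solve for V2.
V2 = M1*V1 / M2
V2 = 5.79 * 145 / 1.58
V2 = 839.55 / 1.58
V2 = 531.36075949 mL, rounded to 4 dp:

531.3608 mL


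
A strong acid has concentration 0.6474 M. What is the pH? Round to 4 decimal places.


A strong acid dissociates completely, so [H+] equals the given concentration.
pH = -log10([H+]) = -log10(0.6474)
pH = 0.1888273, rounded to 4 dp:

0.1888


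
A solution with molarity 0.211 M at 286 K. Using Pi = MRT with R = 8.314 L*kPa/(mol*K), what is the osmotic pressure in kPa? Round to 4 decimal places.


Osmotic pressure (van't Hoff): Pi = M*R*T.
RT = 8.314 * 286 = 2377.804
Pi = 0.211 * 2377.804
Pi = 501.716644 kPa, rounded to 4 dp:

501.7166 kPa


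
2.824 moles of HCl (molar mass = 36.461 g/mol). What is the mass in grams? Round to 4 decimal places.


mass = n * M
mass = 2.824 * 36.461
mass = 102.965864 g, rounded to 4 dp:

102.9659 g


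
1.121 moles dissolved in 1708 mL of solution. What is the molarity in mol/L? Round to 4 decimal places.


Convert volume to liters: V_L = V_mL / 1000.
V_L = 1708 / 1000 = 1.708 L
M = n / V_L = 1.121 / 1.708
M = 0.65632319 mol/L, rounded to 4 dp:

0.6563 mol/L


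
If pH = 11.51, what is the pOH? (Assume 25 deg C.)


At 25 deg C, pH + pOH = 14.
pOH = 14 - pH = 14 - 11.51
pOH = 2.49:

2.49


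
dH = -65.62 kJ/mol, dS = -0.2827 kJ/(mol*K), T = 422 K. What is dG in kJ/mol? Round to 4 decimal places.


Gibbs: dG = dH - T*dS (consistent units, dS already in kJ/(mol*K)).
T*dS = 422 * -0.2827 = -119.2994
dG = -65.62 - (-119.2994)
dG = 53.6794 kJ/mol, rounded to 4 dp:

53.6794 kJ/mol


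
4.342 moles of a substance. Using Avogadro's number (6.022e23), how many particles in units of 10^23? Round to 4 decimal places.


N = n * NA, then divide by 1e23 for the requested units.
N / 1e23 = n * 6.022
N / 1e23 = 4.342 * 6.022
N / 1e23 = 26.147524, rounded to 4 dp:

26.1475


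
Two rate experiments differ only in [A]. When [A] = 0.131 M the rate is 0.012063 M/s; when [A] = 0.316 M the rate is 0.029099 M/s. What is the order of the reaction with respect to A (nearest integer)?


Rate is proportional to [A]^n, so rate2/rate1 = ([A]2/[A]1)^n. Take logs to solve for n.
rate2/rate1 = 0.029099 / 0.012063 = 2.4123
[A]2/[A]1 = 0.316 / 0.131 = 2.4122
n = ln(2.4123) / ln(2.4122) = 1.0
Nearest integer order:

1


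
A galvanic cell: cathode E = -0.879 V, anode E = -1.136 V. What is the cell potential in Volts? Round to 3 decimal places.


Standard cell potential: E_cell = E_cathode - E_anode.
E_cell = -0.879 - (-1.136)
E_cell = 0.257 V, rounded to 3 dp:

0.257 V


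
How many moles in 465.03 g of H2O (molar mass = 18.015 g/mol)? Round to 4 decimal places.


n = mass / M
n = 465.03 / 18.015
n = 25.81348876 mol, rounded to 4 dp:

25.8135 mol


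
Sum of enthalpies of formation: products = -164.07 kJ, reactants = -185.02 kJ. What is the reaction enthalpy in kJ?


dH_rxn = sum(dH_f products) - sum(dH_f reactants)
dH_rxn = -164.07 - (-185.02)
dH_rxn = 20.95 kJ:

20.95 kJ


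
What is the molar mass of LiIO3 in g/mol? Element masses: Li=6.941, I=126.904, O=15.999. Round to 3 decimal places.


M = sum(count * atomic_mass) over atoms.
M = 1*6.941 + 1*126.904 + 3*15.999
M = 6.941 + 126.904 + 47.997
M = 181.842 g/mol, rounded to 3 dp:

181.842 g/mol


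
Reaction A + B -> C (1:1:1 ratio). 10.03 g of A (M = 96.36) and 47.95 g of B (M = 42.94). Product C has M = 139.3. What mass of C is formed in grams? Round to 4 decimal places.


Find moles of each reactant; the smaller value is the limiting reagent in a 1:1:1 reaction, so moles_C equals moles of the limiter.
n_A = mass_A / M_A = 10.03 / 96.36 = 0.104089 mol
n_B = mass_B / M_B = 47.95 / 42.94 = 1.116674 mol
Limiting reagent: A (smaller), n_limiting = 0.104089 mol
mass_C = n_limiting * M_C = 0.104089 * 139.3
mass_C = 14.4995977 g, rounded to 4 dp:

14.4996 g


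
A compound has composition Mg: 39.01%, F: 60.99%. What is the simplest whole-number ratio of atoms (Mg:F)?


Assume 100 g of compound, divide each mass% by atomic mass to get moles, then normalize by the smallest to get a raw atom ratio.
Moles per 100 g: Mg: 39.01/24.305 = 1.605, F: 60.99/18.998 = 3.2103
Raw ratio (divide by min = 1.605): Mg: 1.0, F: 2.0
Multiply by 1 to clear fractions: Mg: 1.0 ~= 1, F: 2.0 ~= 2
Reduce by GCD to get the simplest whole-number ratio:

1:2


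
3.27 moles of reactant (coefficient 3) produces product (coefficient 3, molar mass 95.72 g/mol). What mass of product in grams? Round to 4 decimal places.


Use the coefficient ratio to convert reactant moles to product moles, then multiply by the product's molar mass.
moles_P = moles_R * (coeff_P / coeff_R) = 3.27 * (3/3) = 3.27
mass_P = moles_P * M_P = 3.27 * 95.72
mass_P = 313.0044 g, rounded to 4 dp:

313.0044 g


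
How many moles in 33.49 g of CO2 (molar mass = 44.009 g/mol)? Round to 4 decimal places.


n = mass / M
n = 33.49 / 44.009
n = 0.76098071 mol, rounded to 4 dp:

0.7610 mol


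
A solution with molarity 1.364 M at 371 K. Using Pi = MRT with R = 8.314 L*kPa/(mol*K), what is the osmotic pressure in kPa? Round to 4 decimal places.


Osmotic pressure (van't Hoff): Pi = M*R*T.
RT = 8.314 * 371 = 3084.494
Pi = 1.364 * 3084.494
Pi = 4207.249816 kPa, rounded to 4 dp:

4207.2498 kPa


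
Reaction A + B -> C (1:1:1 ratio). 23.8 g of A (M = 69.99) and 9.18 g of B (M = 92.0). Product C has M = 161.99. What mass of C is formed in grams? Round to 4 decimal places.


Find moles of each reactant; the smaller value is the limiting reagent in a 1:1:1 reaction, so moles_C equals moles of the limiter.
n_A = mass_A / M_A = 23.8 / 69.99 = 0.340049 mol
n_B = mass_B / M_B = 9.18 / 92.0 = 0.099783 mol
Limiting reagent: B (smaller), n_limiting = 0.099783 mol
mass_C = n_limiting * M_C = 0.099783 * 161.99
mass_C = 16.16384817 g, rounded to 4 dp:

16.1638 g


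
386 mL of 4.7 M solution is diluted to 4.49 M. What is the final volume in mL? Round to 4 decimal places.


Dilution: M1*V1 = M2*V2, solve for V2.
V2 = M1*V1 / M2
V2 = 4.7 * 386 / 4.49
V2 = 1814.2 / 4.49
V2 = 404.05345212 mL, rounded to 4 dp:

404.0535 mL


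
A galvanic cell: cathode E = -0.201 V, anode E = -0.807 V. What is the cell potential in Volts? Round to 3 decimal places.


Standard cell potential: E_cell = E_cathode - E_anode.
E_cell = -0.201 - (-0.807)
E_cell = 0.606 V, rounded to 3 dp:

0.606 V


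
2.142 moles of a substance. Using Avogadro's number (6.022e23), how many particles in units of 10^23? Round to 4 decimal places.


N = n * NA, then divide by 1e23 for the requested units.
N / 1e23 = n * 6.022
N / 1e23 = 2.142 * 6.022
N / 1e23 = 12.899124, rounded to 4 dp:

12.8991


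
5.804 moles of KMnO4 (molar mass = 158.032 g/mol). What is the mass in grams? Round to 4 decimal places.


mass = n * M
mass = 5.804 * 158.032
mass = 917.217728 g, rounded to 4 dp:

917.2177 g


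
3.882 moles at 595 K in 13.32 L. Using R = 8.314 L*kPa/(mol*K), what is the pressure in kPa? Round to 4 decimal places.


PV = nRT, solve for P = nRT / V.
nRT = 3.882 * 8.314 * 595 = 19203.5941
P = 19203.5941 / 13.32
P = 1441.71126877 kPa, rounded to 4 dp:

1441.7113 kPa


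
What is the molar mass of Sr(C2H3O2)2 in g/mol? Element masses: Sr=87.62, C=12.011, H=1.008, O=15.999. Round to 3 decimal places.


M = sum(count * atomic_mass) over atoms.
M = 1*87.62 + 4*12.011 + 6*1.008 + 4*15.999
M = 87.62 + 48.044 + 6.048 + 63.996
M = 205.708 g/mol, rounded to 3 dp:

205.708 g/mol


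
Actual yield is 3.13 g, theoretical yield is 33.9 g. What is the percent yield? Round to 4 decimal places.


% yield = 100 * actual / theoretical
% yield = 100 * 3.13 / 33.9
% yield = 9.23303835 %, rounded to 4 dp:

9.2330 %


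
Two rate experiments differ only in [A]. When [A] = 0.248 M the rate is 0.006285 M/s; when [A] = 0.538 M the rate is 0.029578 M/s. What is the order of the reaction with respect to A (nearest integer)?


Rate is proportional to [A]^n, so rate2/rate1 = ([A]2/[A]1)^n. Take logs to solve for n.
rate2/rate1 = 0.029578 / 0.006285 = 4.7061
[A]2/[A]1 = 0.538 / 0.248 = 2.1694
n = ln(4.7061) / ln(2.1694) = 2.0
Nearest integer order:

2


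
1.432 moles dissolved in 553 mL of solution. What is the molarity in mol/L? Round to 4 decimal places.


Convert volume to liters: V_L = V_mL / 1000.
V_L = 553 / 1000 = 0.553 L
M = n / V_L = 1.432 / 0.553
M = 2.58951175 mol/L, rounded to 4 dp:

2.5895 mol/L


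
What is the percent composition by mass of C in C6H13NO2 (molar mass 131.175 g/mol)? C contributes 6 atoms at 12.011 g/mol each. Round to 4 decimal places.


pct = 100 * (n_elem * M_elem) / M_total
mass_contribution = 6 * 12.011 = 72.066 g/mol
pct = 100 * 72.066 / 131.175
pct = 54.93882218 %, rounded to 4 dp:

54.9388 %


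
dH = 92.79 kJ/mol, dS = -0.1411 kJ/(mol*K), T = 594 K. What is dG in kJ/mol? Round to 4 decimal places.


Gibbs: dG = dH - T*dS (consistent units, dS already in kJ/(mol*K)).
T*dS = 594 * -0.1411 = -83.8134
dG = 92.79 - (-83.8134)
dG = 176.6034 kJ/mol, rounded to 4 dp:

176.6034 kJ/mol


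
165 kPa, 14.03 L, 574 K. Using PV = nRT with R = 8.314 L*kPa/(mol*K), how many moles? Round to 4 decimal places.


PV = nRT, solve for n = PV / (RT).
PV = 165 * 14.03 = 2314.95
RT = 8.314 * 574 = 4772.236
n = 2314.95 / 4772.236
n = 0.48508707 mol, rounded to 4 dp:

0.4851 mol


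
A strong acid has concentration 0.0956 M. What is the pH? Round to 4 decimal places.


A strong acid dissociates completely, so [H+] equals the given concentration.
pH = -log10([H+]) = -log10(0.0956)
pH = 1.01954211, rounded to 4 dp:

1.0195


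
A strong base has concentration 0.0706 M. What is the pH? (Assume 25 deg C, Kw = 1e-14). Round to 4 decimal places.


A strong base dissociates completely, so [OH-] equals the given concentration.
pOH = -log10([OH-]) = -log10(0.0706) = 1.151195
pH = 14 - pOH = 14 - 1.151195
pH = 12.848805, rounded to 4 dp:

12.8488


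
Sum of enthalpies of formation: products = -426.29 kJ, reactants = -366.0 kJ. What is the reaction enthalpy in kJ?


dH_rxn = sum(dH_f products) - sum(dH_f reactants)
dH_rxn = -426.29 - (-366.0)
dH_rxn = -60.29 kJ:

-60.29 kJ


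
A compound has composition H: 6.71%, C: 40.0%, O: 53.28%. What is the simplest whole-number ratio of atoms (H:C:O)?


Assume 100 g of compound, divide each mass% by atomic mass to get moles, then normalize by the smallest to get a raw atom ratio.
Moles per 100 g: H: 6.71/1.008 = 6.6567, C: 40.0/12.011 = 3.3303, O: 53.28/15.999 = 3.3302
Raw ratio (divide by min = 3.3302): H: 1.999, C: 1.0, O: 1.0
Multiply by 1 to clear fractions: H: 1.999 ~= 2, C: 1.0 ~= 1, O: 1.0 ~= 1
Reduce by GCD to get the simplest whole-number ratio:

2:1:1


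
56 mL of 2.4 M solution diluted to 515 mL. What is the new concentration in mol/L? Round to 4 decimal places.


Dilution: M1*V1 = M2*V2, solve for M2.
M2 = M1*V1 / V2
M2 = 2.4 * 56 / 515
M2 = 134.4 / 515
M2 = 0.26097087 mol/L, rounded to 4 dp:

0.2610 mol/L


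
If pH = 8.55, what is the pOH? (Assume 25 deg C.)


At 25 deg C, pH + pOH = 14.
pOH = 14 - pH = 14 - 8.55
pOH = 5.45:

5.45


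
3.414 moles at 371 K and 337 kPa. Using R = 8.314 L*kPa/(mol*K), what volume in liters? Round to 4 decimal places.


PV = nRT, solve for V = nRT / P.
nRT = 3.414 * 8.314 * 371 = 10530.4625
V = 10530.4625 / 337
V = 31.2476632 L, rounded to 4 dp:

31.2477 L


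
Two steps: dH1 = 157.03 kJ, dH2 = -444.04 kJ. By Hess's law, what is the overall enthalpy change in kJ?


Hess's law: enthalpy is a state function, so add the step enthalpies.
dH_total = dH1 + dH2 = 157.03 + (-444.04)
dH_total = -287.01 kJ:

-287.01 kJ


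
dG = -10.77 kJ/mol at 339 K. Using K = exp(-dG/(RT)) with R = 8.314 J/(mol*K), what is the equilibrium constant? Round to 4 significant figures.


dG is in kJ/mol; multiply by 1000 to match R in J/(mol*K).
RT = 8.314 * 339 = 2818.446 J/mol
exponent = -dG*1000 / (RT) = -(-10.77*1000) / 2818.446 = 3.82125469
K = exp(3.82125469)
K = 45.661463, rounded to 4 significant figures:

45.66


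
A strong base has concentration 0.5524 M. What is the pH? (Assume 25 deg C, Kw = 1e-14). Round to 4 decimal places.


A strong base dissociates completely, so [OH-] equals the given concentration.
pOH = -log10([OH-]) = -log10(0.5524) = 0.257746
pH = 14 - pOH = 14 - 0.257746
pH = 13.742254, rounded to 4 dp:

13.7423


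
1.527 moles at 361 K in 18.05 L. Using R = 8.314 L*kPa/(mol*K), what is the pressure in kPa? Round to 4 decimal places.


PV = nRT, solve for P = nRT / V.
nRT = 1.527 * 8.314 * 361 = 4583.0676
P = 4583.0676 / 18.05
P = 253.90956233 kPa, rounded to 4 dp:

253.9096 kPa


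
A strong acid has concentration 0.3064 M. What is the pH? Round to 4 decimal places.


A strong acid dissociates completely, so [H+] equals the given concentration.
pH = -log10([H+]) = -log10(0.3064)
pH = 0.51371124, rounded to 4 dp:

0.5137


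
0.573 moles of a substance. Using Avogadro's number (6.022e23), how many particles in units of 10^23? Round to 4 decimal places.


N = n * NA, then divide by 1e23 for the requested units.
N / 1e23 = n * 6.022
N / 1e23 = 0.573 * 6.022
N / 1e23 = 3.450606, rounded to 4 dp:

3.4506


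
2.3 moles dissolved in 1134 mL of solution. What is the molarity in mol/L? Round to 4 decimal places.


Convert volume to liters: V_L = V_mL / 1000.
V_L = 1134 / 1000 = 1.134 L
M = n / V_L = 2.3 / 1.134
M = 2.02821869 mol/L, rounded to 4 dp:

2.0282 mol/L


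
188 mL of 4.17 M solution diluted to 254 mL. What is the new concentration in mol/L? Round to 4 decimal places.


Dilution: M1*V1 = M2*V2, solve for M2.
M2 = M1*V1 / V2
M2 = 4.17 * 188 / 254
M2 = 783.96 / 254
M2 = 3.08645669 mol/L, rounded to 4 dp:

3.0865 mol/L


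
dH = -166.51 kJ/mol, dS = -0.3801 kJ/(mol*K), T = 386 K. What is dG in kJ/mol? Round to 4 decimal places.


Gibbs: dG = dH - T*dS (consistent units, dS already in kJ/(mol*K)).
T*dS = 386 * -0.3801 = -146.7186
dG = -166.51 - (-146.7186)
dG = -19.7914 kJ/mol, rounded to 4 dp:

-19.7914 kJ/mol


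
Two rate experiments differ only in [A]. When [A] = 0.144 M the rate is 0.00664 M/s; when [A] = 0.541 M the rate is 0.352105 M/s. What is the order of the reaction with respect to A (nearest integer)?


Rate is proportional to [A]^n, so rate2/rate1 = ([A]2/[A]1)^n. Take logs to solve for n.
rate2/rate1 = 0.352105 / 0.00664 = 53.0279
[A]2/[A]1 = 0.541 / 0.144 = 3.7569
n = ln(53.0279) / ln(3.7569) = 3.0
Nearest integer order:

3


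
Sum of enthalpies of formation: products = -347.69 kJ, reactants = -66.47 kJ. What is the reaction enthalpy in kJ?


dH_rxn = sum(dH_f products) - sum(dH_f reactants)
dH_rxn = -347.69 - (-66.47)
dH_rxn = -281.22 kJ:

-281.22 kJ


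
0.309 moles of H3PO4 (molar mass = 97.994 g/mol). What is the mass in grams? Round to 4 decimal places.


mass = n * M
mass = 0.309 * 97.994
mass = 30.280146 g, rounded to 4 dp:

30.2801 g


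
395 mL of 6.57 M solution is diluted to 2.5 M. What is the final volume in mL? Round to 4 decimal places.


Dilution: M1*V1 = M2*V2, solve for V2.
V2 = M1*V1 / M2
V2 = 6.57 * 395 / 2.5
V2 = 2595.15 / 2.5
V2 = 1038.06 mL, rounded to 4 dp:

1038.0600 mL


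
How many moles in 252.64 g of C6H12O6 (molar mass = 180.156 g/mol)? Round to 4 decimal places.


n = mass / M
n = 252.64 / 180.156
n = 1.40234019 mol, rounded to 4 dp:

1.4023 mol


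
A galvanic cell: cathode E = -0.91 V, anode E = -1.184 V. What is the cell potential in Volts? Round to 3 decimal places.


Standard cell potential: E_cell = E_cathode - E_anode.
E_cell = -0.91 - (-1.184)
E_cell = 0.274 V, rounded to 3 dp:

0.274 V


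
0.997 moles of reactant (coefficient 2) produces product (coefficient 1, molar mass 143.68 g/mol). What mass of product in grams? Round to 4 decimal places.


Use the coefficient ratio to convert reactant moles to product moles, then multiply by the product's molar mass.
moles_P = moles_R * (coeff_P / coeff_R) = 0.997 * (1/2) = 0.4985
mass_P = moles_P * M_P = 0.4985 * 143.68
mass_P = 71.62448 g, rounded to 4 dp:

71.6245 g


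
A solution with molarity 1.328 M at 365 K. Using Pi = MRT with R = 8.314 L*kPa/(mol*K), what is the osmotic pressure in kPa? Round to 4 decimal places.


Osmotic pressure (van't Hoff): Pi = M*R*T.
RT = 8.314 * 365 = 3034.61
Pi = 1.328 * 3034.61
Pi = 4029.96208 kPa, rounded to 4 dp:

4029.9621 kPa


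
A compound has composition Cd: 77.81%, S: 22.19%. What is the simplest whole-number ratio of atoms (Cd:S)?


Assume 100 g of compound, divide each mass% by atomic mass to get moles, then normalize by the smallest to get a raw atom ratio.
Moles per 100 g: Cd: 77.81/112.414 = 0.6922, S: 22.19/32.065 = 0.692
Raw ratio (divide by min = 0.692): Cd: 1.0, S: 1.0
Multiply by 1 to clear fractions: Cd: 1.0 ~= 1, S: 1.0 ~= 1
Reduce by GCD to get the simplest whole-number ratio:

1:1


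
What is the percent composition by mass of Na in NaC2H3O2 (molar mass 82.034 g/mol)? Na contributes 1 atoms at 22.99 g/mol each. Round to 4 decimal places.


pct = 100 * (n_elem * M_elem) / M_total
mass_contribution = 1 * 22.99 = 22.99 g/mol
pct = 100 * 22.99 / 82.034
pct = 28.02496526 %, rounded to 4 dp:

28.0250 %


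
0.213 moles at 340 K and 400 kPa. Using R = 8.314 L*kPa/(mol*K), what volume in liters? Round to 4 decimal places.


PV = nRT, solve for V = nRT / P.
nRT = 0.213 * 8.314 * 340 = 602.0999
V = 602.0999 / 400
V = 1.50524975 L, rounded to 4 dp:

1.5052 L


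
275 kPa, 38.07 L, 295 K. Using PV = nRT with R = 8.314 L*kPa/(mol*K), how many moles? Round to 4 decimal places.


PV = nRT, solve for n = PV / (RT).
PV = 275 * 38.07 = 10469.25
RT = 8.314 * 295 = 2452.63
n = 10469.25 / 2452.63
n = 4.26858107 mol, rounded to 4 dp:

4.2686 mol
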